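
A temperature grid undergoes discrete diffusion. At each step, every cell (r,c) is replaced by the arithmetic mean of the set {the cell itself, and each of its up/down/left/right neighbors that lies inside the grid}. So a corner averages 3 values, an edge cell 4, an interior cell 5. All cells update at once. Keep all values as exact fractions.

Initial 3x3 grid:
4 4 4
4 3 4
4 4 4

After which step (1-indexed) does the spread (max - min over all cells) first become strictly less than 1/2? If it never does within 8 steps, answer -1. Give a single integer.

Step 1: max=4, min=15/4, spread=1/4
  -> spread < 1/2 first at step 1
Step 2: max=311/80, min=94/25, spread=51/400
Step 3: max=1393/360, min=18377/4800, spread=589/14400
Step 4: max=1110919/288000, min=115057/30000, spread=31859/1440000
Step 5: max=6935279/1800000, min=66428393/17280000, spread=751427/86400000
Step 6: max=3992136871/1036800000, min=415365313/108000000, spread=23149331/5184000000
Step 7: max=24945068111/6480000000, min=239349345737/62208000000, spread=616540643/311040000000
Step 8: max=14365987991239/3732480000000, min=1496087546017/388800000000, spread=17737747379/18662400000000

Answer: 1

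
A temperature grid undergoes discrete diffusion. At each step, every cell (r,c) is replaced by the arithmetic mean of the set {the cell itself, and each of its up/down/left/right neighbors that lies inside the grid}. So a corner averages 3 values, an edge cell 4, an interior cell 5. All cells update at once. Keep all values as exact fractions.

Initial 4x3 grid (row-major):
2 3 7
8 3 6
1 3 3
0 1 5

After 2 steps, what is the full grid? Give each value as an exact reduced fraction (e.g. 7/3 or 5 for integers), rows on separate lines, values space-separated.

Answer: 139/36 1081/240 83/18
463/120 94/25 71/15
281/120 163/50 71/20
71/36 487/240 19/6

Derivation:
After step 1:
  13/3 15/4 16/3
  7/2 23/5 19/4
  3 11/5 17/4
  2/3 9/4 3
After step 2:
  139/36 1081/240 83/18
  463/120 94/25 71/15
  281/120 163/50 71/20
  71/36 487/240 19/6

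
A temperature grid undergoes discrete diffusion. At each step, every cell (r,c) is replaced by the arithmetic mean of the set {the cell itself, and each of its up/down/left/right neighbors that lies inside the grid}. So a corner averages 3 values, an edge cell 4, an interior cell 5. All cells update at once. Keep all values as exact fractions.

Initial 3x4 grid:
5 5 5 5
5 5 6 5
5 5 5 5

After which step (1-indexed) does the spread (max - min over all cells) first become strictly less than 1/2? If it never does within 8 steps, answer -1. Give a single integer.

Answer: 1

Derivation:
Step 1: max=21/4, min=5, spread=1/4
  -> spread < 1/2 first at step 1
Step 2: max=523/100, min=5, spread=23/100
Step 3: max=24811/4800, min=2013/400, spread=131/960
Step 4: max=222551/43200, min=36391/7200, spread=841/8640
Step 5: max=88942051/17280000, min=7293373/1440000, spread=56863/691200
Step 6: max=799134341/155520000, min=65789543/12960000, spread=386393/6220800
Step 7: max=319433723131/62208000000, min=26340358813/5184000000, spread=26795339/497664000
Step 8: max=19146215714129/3732480000000, min=1582286149667/311040000000, spread=254051069/5971968000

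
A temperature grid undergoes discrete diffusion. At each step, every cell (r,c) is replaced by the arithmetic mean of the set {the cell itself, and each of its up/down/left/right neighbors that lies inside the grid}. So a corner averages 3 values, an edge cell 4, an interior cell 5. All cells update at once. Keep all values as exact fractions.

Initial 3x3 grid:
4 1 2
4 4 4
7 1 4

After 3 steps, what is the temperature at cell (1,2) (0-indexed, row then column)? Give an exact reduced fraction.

Step 1: cell (1,2) = 7/2
Step 2: cell (1,2) = 349/120
Step 3: cell (1,2) = 23093/7200
Full grid after step 3:
  1183/360 45511/14400 6113/2160
  5979/1600 4883/1500 23093/7200
  907/240 369/100 1183/360

Answer: 23093/7200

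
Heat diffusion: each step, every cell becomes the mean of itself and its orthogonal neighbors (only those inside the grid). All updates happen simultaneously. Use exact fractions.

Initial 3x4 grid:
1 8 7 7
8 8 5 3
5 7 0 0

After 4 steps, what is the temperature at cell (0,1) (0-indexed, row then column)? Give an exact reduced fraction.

Step 1: cell (0,1) = 6
Step 2: cell (0,1) = 1537/240
Step 3: cell (0,1) = 42373/7200
Step 4: cell (0,1) = 1265491/216000
Full grid after step 4:
  24103/4050 1265491/216000 1146331/216000 639971/129600
  2543887/432000 30694/5625 1761941/360000 3700909/864000
  361123/64800 560933/108000 154451/36000 166607/43200

Answer: 1265491/216000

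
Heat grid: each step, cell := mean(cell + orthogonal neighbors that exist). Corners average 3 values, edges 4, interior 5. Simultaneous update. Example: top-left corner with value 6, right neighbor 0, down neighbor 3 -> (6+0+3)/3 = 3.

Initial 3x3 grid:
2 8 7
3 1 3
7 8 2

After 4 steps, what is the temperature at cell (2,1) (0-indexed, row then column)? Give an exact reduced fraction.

Answer: 1952407/432000

Derivation:
Step 1: cell (2,1) = 9/2
Step 2: cell (2,1) = 583/120
Step 3: cell (2,1) = 31481/7200
Step 4: cell (2,1) = 1952407/432000
Full grid after step 4:
  567817/129600 1952407/432000 191939/43200
  3887939/864000 788359/180000 3887939/864000
  191939/43200 1952407/432000 567817/129600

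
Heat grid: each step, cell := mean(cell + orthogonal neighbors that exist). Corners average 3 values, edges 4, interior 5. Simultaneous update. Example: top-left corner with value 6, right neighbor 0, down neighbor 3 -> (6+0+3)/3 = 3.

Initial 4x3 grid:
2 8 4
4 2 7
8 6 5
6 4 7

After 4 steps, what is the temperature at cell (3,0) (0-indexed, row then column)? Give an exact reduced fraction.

Step 1: cell (3,0) = 6
Step 2: cell (3,0) = 71/12
Step 3: cell (3,0) = 89/16
Step 4: cell (3,0) = 241231/43200
Full grid after step 4:
  19249/4050 179213/36000 324809/64800
  545729/108000 100171/20000 1140083/216000
  189503/36000 1961053/360000 1159643/216000
  241231/43200 4767077/864000 727243/129600

Answer: 241231/43200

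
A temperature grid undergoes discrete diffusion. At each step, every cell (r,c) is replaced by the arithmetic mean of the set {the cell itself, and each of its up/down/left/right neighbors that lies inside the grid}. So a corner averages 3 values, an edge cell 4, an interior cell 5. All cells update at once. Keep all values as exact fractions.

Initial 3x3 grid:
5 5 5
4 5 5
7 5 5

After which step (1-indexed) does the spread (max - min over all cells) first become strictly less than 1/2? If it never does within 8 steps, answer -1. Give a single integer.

Step 1: max=11/2, min=14/3, spread=5/6
Step 2: max=193/36, min=73/15, spread=89/180
  -> spread < 1/2 first at step 2
Step 3: max=37433/7200, min=889/180, spread=1873/7200
Step 4: max=669181/129600, min=268597/54000, spread=122741/648000
Step 5: max=132686897/25920000, min=359879/72000, spread=3130457/25920000
Step 6: max=2381987029/466560000, min=244032637/48600000, spread=196368569/2332800000
Step 7: max=142457270063/27993600000, min=11735099849/2332800000, spread=523543/8957952
Step 8: max=8535364378861/1679616000000, min=117589568413/23328000000, spread=4410589/107495424

Answer: 2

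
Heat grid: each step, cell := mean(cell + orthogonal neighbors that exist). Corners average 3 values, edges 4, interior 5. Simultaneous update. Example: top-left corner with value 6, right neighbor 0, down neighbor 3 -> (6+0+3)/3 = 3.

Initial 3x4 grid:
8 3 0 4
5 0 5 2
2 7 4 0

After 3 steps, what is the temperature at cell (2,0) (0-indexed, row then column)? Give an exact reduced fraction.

Step 1: cell (2,0) = 14/3
Step 2: cell (2,0) = 35/9
Step 3: cell (2,0) = 443/108
Full grid after step 3:
  875/216 24107/7200 7219/2400 877/360
  18553/4800 7427/2000 5587/2000 4371/1600
  443/108 25057/7200 7769/2400 481/180

Answer: 443/108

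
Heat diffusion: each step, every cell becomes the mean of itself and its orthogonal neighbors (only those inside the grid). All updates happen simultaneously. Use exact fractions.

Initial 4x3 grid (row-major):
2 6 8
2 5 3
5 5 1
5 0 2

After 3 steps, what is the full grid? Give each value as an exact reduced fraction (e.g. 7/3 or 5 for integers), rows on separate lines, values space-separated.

After step 1:
  10/3 21/4 17/3
  7/2 21/5 17/4
  17/4 16/5 11/4
  10/3 3 1
After step 2:
  145/36 369/80 91/18
  917/240 102/25 253/60
  857/240 87/25 14/5
  127/36 79/30 9/4
After step 3:
  2243/540 21331/4800 9997/2160
  27899/7200 2021/500 14537/3600
  25919/7200 19877/6000 239/75
  7007/2160 5351/1800 461/180

Answer: 2243/540 21331/4800 9997/2160
27899/7200 2021/500 14537/3600
25919/7200 19877/6000 239/75
7007/2160 5351/1800 461/180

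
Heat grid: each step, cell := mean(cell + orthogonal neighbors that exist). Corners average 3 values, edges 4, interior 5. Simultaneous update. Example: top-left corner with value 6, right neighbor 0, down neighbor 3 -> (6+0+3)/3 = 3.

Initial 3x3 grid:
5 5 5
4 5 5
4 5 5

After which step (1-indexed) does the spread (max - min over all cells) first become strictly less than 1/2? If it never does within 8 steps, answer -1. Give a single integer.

Step 1: max=5, min=13/3, spread=2/3
Step 2: max=5, min=163/36, spread=17/36
  -> spread < 1/2 first at step 2
Step 3: max=889/180, min=9953/2160, spread=143/432
Step 4: max=13237/2700, min=605251/129600, spread=1205/5184
Step 5: max=350459/72000, min=36580697/7776000, spread=10151/62208
Step 6: max=94190791/19440000, min=2207130859/466560000, spread=85517/746496
Step 7: max=11262246329/2332800000, min=132895609073/27993600000, spread=720431/8957952
Step 8: max=28087838137/5832000000, min=7994465805331/1679616000000, spread=6069221/107495424

Answer: 2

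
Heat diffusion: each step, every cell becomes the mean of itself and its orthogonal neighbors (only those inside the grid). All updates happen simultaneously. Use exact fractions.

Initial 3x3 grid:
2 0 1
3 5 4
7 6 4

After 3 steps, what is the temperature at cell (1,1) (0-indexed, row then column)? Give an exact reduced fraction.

Answer: 21419/6000

Derivation:
Step 1: cell (1,1) = 18/5
Step 2: cell (1,1) = 377/100
Step 3: cell (1,1) = 21419/6000
Full grid after step 3:
  6181/2160 1241/450 2873/1080
  18179/4800 21419/6000 25331/7200
  9731/2160 10877/2400 571/135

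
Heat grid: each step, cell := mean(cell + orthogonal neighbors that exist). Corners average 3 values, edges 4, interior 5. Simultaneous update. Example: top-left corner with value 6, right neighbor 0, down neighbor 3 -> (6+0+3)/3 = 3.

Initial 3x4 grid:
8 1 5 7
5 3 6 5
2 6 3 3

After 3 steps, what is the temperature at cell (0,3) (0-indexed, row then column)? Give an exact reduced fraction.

Answer: 10609/2160

Derivation:
Step 1: cell (0,3) = 17/3
Step 2: cell (0,3) = 47/9
Step 3: cell (0,3) = 10609/2160
Full grid after step 3:
  4811/1080 2011/450 1073/225 10609/2160
  10307/2400 4363/1000 26783/6000 68617/14400
  4561/1080 3697/900 7759/1800 9529/2160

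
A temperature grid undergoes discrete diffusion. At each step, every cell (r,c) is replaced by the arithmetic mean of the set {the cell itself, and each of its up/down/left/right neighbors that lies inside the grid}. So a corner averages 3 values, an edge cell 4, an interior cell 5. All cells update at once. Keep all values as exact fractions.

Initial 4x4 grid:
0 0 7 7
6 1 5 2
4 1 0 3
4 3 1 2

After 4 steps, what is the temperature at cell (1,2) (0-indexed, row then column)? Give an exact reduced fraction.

Answer: 111331/36000

Derivation:
Step 1: cell (1,2) = 3
Step 2: cell (1,2) = 83/25
Step 3: cell (1,2) = 18137/6000
Step 4: cell (1,2) = 111331/36000
Full grid after step 4:
  19331/7200 213983/72000 732533/216000 243341/64800
  48907/18000 54673/20000 111331/36000 352969/108000
  145279/54000 468517/180000 49507/20000 94663/36000
  176959/64800 527521/216000 161971/72000 5219/2400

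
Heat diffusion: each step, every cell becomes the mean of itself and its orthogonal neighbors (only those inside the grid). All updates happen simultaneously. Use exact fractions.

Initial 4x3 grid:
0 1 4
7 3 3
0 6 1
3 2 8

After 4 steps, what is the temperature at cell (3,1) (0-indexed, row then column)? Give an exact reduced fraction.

Step 1: cell (3,1) = 19/4
Step 2: cell (3,1) = 749/240
Step 3: cell (3,1) = 53383/14400
Step 4: cell (3,1) = 2920517/864000
Full grid after step 4:
  88637/32400 313879/108000 184399/64800
  329069/108000 531899/180000 699013/216000
  332789/108000 1238773/360000 728953/216000
  437153/129600 2920517/864000 477503/129600

Answer: 2920517/864000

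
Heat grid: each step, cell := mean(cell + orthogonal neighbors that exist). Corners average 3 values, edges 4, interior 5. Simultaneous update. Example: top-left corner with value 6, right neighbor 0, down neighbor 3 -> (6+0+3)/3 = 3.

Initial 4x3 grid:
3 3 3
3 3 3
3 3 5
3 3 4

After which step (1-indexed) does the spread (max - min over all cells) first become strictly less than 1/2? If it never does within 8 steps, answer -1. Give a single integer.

Answer: 4

Derivation:
Step 1: max=4, min=3, spread=1
Step 2: max=11/3, min=3, spread=2/3
Step 3: max=1289/360, min=3, spread=209/360
Step 4: max=150071/43200, min=2747/900, spread=3643/8640
  -> spread < 1/2 first at step 4
Step 5: max=8873419/2592000, min=332551/108000, spread=178439/518400
Step 6: max=525128981/155520000, min=2241841/720000, spread=1635653/6220800
Step 7: max=31238176279/9331200000, min=609755023/194400000, spread=78797407/373248000
Step 8: max=1860720951461/559872000000, min=18416376941/5832000000, spread=741990121/4478976000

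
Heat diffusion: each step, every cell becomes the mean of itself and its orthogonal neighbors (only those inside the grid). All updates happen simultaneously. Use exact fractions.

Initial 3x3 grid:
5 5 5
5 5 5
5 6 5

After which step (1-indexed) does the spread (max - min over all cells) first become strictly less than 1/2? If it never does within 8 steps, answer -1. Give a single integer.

Answer: 1

Derivation:
Step 1: max=16/3, min=5, spread=1/3
  -> spread < 1/2 first at step 1
Step 2: max=1267/240, min=5, spread=67/240
Step 3: max=11237/2160, min=1007/200, spread=1807/10800
Step 4: max=4477963/864000, min=27361/5400, spread=33401/288000
Step 5: max=40109933/7776000, min=2743391/540000, spread=3025513/38880000
Step 6: max=16016926867/3110400000, min=146755949/28800000, spread=53531/995328
Step 7: max=959152925849/186624000000, min=39671116051/7776000000, spread=450953/11943936
Step 8: max=57496103560603/11197440000000, min=4766608610519/933120000000, spread=3799043/143327232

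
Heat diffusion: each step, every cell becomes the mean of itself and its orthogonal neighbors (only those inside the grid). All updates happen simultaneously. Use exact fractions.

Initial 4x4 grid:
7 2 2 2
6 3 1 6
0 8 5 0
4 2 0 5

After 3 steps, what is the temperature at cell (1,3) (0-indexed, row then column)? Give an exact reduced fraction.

Step 1: cell (1,3) = 9/4
Step 2: cell (1,3) = 779/240
Step 3: cell (1,3) = 20177/7200
Full grid after step 3:
  581/144 577/160 21317/7200 3127/1080
  473/120 7263/2000 1937/600 20177/7200
  2237/600 1729/500 18361/6000 21913/7200
  593/180 639/200 5407/1800 5983/2160

Answer: 20177/7200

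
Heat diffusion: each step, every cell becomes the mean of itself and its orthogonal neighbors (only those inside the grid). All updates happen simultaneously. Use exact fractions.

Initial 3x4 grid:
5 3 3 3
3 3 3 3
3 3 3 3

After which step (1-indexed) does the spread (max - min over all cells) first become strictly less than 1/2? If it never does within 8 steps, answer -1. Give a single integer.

Answer: 3

Derivation:
Step 1: max=11/3, min=3, spread=2/3
Step 2: max=32/9, min=3, spread=5/9
Step 3: max=365/108, min=3, spread=41/108
  -> spread < 1/2 first at step 3
Step 4: max=43097/12960, min=3, spread=4217/12960
Step 5: max=2541949/777600, min=10879/3600, spread=38417/155520
Step 6: max=151168211/46656000, min=218597/72000, spread=1903471/9331200
Step 7: max=8999069089/2799360000, min=6595759/2160000, spread=18038617/111974400
Step 8: max=537152982851/167961600000, min=596126759/194400000, spread=883978523/6718464000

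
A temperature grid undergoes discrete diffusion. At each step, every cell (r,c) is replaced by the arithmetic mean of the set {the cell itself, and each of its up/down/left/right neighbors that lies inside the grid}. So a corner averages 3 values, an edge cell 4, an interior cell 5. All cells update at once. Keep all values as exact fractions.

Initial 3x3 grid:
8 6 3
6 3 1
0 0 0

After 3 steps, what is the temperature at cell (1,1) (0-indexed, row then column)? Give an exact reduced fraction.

Step 1: cell (1,1) = 16/5
Step 2: cell (1,1) = 299/100
Step 3: cell (1,1) = 18353/6000
Full grid after step 3:
  9997/2160 2431/600 7247/2160
  52769/14400 18353/6000 34019/14400
  119/45 28219/14400 1681/1080

Answer: 18353/6000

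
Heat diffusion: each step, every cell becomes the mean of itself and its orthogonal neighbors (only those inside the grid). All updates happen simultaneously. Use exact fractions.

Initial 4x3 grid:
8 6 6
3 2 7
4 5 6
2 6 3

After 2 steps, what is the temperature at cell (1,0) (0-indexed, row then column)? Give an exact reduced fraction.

Step 1: cell (1,0) = 17/4
Step 2: cell (1,0) = 1081/240
Full grid after step 2:
  185/36 221/40 205/36
  1081/240 121/25 643/120
  327/80 439/100 201/40
  23/6 22/5 19/4

Answer: 1081/240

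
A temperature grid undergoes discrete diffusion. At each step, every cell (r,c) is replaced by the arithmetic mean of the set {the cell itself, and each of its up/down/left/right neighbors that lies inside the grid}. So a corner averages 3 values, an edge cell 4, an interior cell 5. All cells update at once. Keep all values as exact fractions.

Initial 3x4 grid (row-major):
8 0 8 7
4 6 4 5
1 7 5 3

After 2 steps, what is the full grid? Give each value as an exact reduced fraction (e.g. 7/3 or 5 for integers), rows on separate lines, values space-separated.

After step 1:
  4 11/2 19/4 20/3
  19/4 21/5 28/5 19/4
  4 19/4 19/4 13/3
After step 2:
  19/4 369/80 1351/240 97/18
  339/80 124/25 481/100 427/80
  9/2 177/40 583/120 83/18

Answer: 19/4 369/80 1351/240 97/18
339/80 124/25 481/100 427/80
9/2 177/40 583/120 83/18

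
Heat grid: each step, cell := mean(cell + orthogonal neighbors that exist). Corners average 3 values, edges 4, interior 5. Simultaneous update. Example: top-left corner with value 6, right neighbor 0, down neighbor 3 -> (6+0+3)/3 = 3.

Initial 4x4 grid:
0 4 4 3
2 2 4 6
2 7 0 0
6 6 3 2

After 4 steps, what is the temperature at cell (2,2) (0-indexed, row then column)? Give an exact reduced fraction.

Answer: 277847/90000

Derivation:
Step 1: cell (2,2) = 14/5
Step 2: cell (2,2) = 283/100
Step 3: cell (2,2) = 9449/3000
Step 4: cell (2,2) = 277847/90000
Full grid after step 4:
  1241/450 217529/72000 693851/216000 108679/32400
  223759/72000 15439/5000 57959/18000 672551/216000
  763093/216000 158257/45000 277847/90000 624847/216000
  6421/1620 789043/216000 690787/216000 89507/32400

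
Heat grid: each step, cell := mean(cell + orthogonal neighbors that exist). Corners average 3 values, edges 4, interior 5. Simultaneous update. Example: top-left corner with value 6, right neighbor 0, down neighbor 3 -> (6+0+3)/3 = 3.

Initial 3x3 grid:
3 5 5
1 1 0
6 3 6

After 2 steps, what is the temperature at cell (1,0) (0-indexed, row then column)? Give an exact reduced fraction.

Step 1: cell (1,0) = 11/4
Step 2: cell (1,0) = 133/48
Full grid after step 2:
  37/12 71/24 59/18
  133/48 61/20 17/6
  121/36 37/12 10/3

Answer: 133/48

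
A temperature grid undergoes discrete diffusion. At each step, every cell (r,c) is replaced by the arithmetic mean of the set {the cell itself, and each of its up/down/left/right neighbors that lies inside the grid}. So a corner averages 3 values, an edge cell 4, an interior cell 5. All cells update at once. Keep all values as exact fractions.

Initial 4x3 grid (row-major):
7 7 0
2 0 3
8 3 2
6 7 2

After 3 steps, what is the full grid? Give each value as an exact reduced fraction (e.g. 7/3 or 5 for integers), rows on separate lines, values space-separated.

Answer: 899/216 5057/1440 1297/432
3041/720 4223/1200 4057/1440
37/8 4703/1200 913/288
365/72 1261/288 1613/432

Derivation:
After step 1:
  16/3 7/2 10/3
  17/4 3 5/4
  19/4 4 5/2
  7 9/2 11/3
After step 2:
  157/36 91/24 97/36
  13/3 16/5 121/48
  5 15/4 137/48
  65/12 115/24 32/9
After step 3:
  899/216 5057/1440 1297/432
  3041/720 4223/1200 4057/1440
  37/8 4703/1200 913/288
  365/72 1261/288 1613/432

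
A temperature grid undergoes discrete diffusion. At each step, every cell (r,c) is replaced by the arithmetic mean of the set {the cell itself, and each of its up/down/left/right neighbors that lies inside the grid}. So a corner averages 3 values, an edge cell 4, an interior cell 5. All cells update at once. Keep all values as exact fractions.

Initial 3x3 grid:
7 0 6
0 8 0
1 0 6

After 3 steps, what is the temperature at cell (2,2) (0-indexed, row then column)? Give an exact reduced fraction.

Answer: 1957/720

Derivation:
Step 1: cell (2,2) = 2
Step 2: cell (2,2) = 43/12
Step 3: cell (2,2) = 1957/720
Full grid after step 3:
  6281/2160 52777/14400 2287/720
  1411/450 2003/750 4271/1200
  4811/2160 43627/14400 1957/720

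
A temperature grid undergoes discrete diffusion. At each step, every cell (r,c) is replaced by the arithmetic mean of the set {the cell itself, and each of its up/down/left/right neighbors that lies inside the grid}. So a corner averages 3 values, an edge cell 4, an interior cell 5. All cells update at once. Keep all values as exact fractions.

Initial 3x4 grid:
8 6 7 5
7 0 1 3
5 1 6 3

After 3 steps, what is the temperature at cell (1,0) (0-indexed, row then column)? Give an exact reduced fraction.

Step 1: cell (1,0) = 5
Step 2: cell (1,0) = 29/6
Step 3: cell (1,0) = 8381/1800
Full grid after step 3:
  187/36 241/50 1723/400 127/30
  8381/1800 24497/6000 7619/2000 1473/400
  1759/432 26279/7200 7913/2400 277/80

Answer: 8381/1800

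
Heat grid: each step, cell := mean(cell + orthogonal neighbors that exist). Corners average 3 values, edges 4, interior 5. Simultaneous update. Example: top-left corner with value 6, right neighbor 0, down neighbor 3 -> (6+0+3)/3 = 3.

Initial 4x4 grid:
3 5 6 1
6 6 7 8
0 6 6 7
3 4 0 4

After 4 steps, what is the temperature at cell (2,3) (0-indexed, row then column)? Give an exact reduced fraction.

Answer: 542963/108000

Derivation:
Step 1: cell (2,3) = 25/4
Step 2: cell (2,3) = 313/60
Step 3: cell (2,3) = 18701/3600
Step 4: cell (2,3) = 542963/108000
Full grid after step 4:
  61139/12960 1081849/216000 15299/2880 117151/21600
  243871/54000 872893/180000 4183/800 38873/7200
  216917/54000 788777/180000 868771/180000 542963/108000
  237731/64800 845933/216000 939061/216000 301537/64800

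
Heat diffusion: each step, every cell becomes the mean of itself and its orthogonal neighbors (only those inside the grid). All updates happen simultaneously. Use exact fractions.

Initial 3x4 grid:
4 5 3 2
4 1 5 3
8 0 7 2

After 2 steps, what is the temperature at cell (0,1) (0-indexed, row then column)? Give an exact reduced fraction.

Answer: 43/12

Derivation:
Step 1: cell (0,1) = 13/4
Step 2: cell (0,1) = 43/12
Full grid after step 2:
  71/18 43/12 101/30 113/36
  187/48 183/50 341/100 101/30
  49/12 29/8 153/40 7/2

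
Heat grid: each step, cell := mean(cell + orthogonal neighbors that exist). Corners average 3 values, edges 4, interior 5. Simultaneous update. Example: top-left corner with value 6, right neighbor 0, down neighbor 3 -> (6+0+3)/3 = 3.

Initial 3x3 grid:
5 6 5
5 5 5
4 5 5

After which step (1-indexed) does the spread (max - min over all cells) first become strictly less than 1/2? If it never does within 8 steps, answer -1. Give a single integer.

Answer: 3

Derivation:
Step 1: max=16/3, min=14/3, spread=2/3
Step 2: max=1267/240, min=85/18, spread=401/720
Step 3: max=11237/2160, min=5261/1080, spread=143/432
  -> spread < 1/2 first at step 3
Step 4: max=665479/129600, min=317677/64800, spread=1205/5184
Step 5: max=39770813/7776000, min=19250969/3888000, spread=10151/62208
Step 6: max=2372662111/466560000, min=1159606993/233280000, spread=85517/746496
Step 7: max=141961756517/27993600000, min=69855204821/13996800000, spread=720431/8957952
Step 8: max=8495677489399/1679616000000, min=4200422955637/839808000000, spread=6069221/107495424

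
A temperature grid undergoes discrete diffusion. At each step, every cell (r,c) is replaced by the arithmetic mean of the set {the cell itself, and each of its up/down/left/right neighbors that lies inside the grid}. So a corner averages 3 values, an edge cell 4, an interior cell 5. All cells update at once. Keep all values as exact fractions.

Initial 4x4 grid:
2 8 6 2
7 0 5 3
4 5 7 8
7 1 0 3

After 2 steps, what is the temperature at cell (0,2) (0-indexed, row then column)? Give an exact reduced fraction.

Answer: 1027/240

Derivation:
Step 1: cell (0,2) = 21/4
Step 2: cell (0,2) = 1027/240
Full grid after step 2:
  155/36 239/48 1027/240 161/36
  59/12 397/100 479/100 1057/240
  41/10 112/25 103/25 221/48
  13/3 67/20 11/3 35/9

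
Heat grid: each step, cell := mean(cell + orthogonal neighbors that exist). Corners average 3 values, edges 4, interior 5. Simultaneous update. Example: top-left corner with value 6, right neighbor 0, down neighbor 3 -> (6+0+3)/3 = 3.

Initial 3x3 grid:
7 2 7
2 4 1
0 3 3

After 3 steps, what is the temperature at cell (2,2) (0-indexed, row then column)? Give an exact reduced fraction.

Step 1: cell (2,2) = 7/3
Step 2: cell (2,2) = 103/36
Step 3: cell (2,2) = 5789/2160
Full grid after step 3:
  7429/2160 749/200 7619/2160
  45253/14400 2981/1000 47603/14400
  5359/2160 6563/2400 5789/2160

Answer: 5789/2160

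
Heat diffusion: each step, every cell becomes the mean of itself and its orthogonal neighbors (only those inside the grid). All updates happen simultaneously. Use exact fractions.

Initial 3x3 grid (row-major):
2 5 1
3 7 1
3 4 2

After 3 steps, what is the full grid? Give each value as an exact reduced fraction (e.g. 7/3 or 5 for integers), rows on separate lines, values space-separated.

Answer: 761/216 9763/2880 659/216
10483/2880 4051/1200 8983/2880
1543/432 1241/360 1339/432

Derivation:
After step 1:
  10/3 15/4 7/3
  15/4 4 11/4
  10/3 4 7/3
After step 2:
  65/18 161/48 53/18
  173/48 73/20 137/48
  133/36 41/12 109/36
After step 3:
  761/216 9763/2880 659/216
  10483/2880 4051/1200 8983/2880
  1543/432 1241/360 1339/432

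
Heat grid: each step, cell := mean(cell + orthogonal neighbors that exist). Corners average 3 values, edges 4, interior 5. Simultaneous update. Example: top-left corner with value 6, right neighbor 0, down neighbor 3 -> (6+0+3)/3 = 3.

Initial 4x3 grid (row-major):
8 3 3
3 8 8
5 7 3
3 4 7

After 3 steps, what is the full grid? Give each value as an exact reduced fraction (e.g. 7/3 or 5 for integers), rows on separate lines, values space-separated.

Answer: 1421/270 38537/7200 11473/2160
19121/3600 32441/6000 39367/7200
253/50 15803/3000 39307/7200
1151/240 72869/14400 2821/540

Derivation:
After step 1:
  14/3 11/2 14/3
  6 29/5 11/2
  9/2 27/5 25/4
  4 21/4 14/3
After step 2:
  97/18 619/120 47/9
  629/120 141/25 1333/240
  199/40 136/25 1309/240
  55/12 1159/240 97/18
After step 3:
  1421/270 38537/7200 11473/2160
  19121/3600 32441/6000 39367/7200
  253/50 15803/3000 39307/7200
  1151/240 72869/14400 2821/540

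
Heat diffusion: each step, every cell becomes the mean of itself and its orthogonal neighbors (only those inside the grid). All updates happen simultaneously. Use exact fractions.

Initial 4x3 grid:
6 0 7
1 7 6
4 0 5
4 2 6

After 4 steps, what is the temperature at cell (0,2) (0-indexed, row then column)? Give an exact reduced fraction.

Answer: 72161/16200

Derivation:
Step 1: cell (0,2) = 13/3
Step 2: cell (0,2) = 187/36
Step 3: cell (0,2) = 4759/1080
Step 4: cell (0,2) = 72161/16200
Full grid after step 4:
  248369/64800 860473/216000 72161/16200
  757703/216000 727579/180000 14177/3375
  751883/216000 649879/180000 223127/54000
  210779/64800 391589/108000 30763/8100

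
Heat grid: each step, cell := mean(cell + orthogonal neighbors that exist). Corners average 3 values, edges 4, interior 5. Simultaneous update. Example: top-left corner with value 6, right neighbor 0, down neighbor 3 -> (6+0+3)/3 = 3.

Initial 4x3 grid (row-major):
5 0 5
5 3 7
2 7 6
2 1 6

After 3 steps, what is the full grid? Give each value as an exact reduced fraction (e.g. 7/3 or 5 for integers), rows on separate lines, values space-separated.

Answer: 1991/540 55609/14400 259/60
26477/7200 25541/6000 3653/800
26887/7200 4071/1000 35087/7200
7183/2160 4847/1200 9623/2160

Derivation:
After step 1:
  10/3 13/4 4
  15/4 22/5 21/4
  4 19/5 13/2
  5/3 4 13/3
After step 2:
  31/9 899/240 25/6
  929/240 409/100 403/80
  793/240 227/50 1193/240
  29/9 69/20 89/18
After step 3:
  1991/540 55609/14400 259/60
  26477/7200 25541/6000 3653/800
  26887/7200 4071/1000 35087/7200
  7183/2160 4847/1200 9623/2160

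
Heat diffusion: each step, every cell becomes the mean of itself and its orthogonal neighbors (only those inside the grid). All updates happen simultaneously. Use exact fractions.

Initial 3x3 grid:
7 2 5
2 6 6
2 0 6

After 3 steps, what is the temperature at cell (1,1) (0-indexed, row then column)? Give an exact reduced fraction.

Answer: 11299/3000

Derivation:
Step 1: cell (1,1) = 16/5
Step 2: cell (1,1) = 217/50
Step 3: cell (1,1) = 11299/3000
Full grid after step 3:
  8257/2160 5317/1200 9647/2160
  17743/4800 11299/3000 65179/14400
  6587/2160 26627/7200 2819/720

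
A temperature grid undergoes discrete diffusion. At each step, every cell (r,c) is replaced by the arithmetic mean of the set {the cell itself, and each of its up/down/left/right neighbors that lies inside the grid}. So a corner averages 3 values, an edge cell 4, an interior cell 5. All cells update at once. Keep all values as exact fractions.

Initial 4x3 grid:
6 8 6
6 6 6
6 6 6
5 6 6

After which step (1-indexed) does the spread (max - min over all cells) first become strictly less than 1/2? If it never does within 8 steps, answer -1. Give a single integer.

Step 1: max=20/3, min=17/3, spread=1
Step 2: max=787/120, min=103/18, spread=301/360
Step 3: max=6917/1080, min=1255/216, spread=107/180
Step 4: max=2743771/432000, min=761123/129600, spread=620083/1296000
  -> spread < 1/2 first at step 4
Step 5: max=24501161/3888000, min=45974287/7776000, spread=201869/518400
Step 6: max=9746196811/1555200000, min=2776317953/466560000, spread=1475410903/4665600000
Step 7: max=87324149501/13996800000, min=167328347227/27993600000, spread=3614791/13824000
Step 8: max=34804069068691/5598720000000, min=10079933342993/1679616000000, spread=3612873776143/16796160000000

Answer: 4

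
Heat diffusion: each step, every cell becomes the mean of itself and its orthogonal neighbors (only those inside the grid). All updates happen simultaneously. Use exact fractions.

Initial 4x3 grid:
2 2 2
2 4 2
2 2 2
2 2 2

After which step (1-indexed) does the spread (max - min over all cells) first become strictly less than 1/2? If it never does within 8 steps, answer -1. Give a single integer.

Answer: 2

Derivation:
Step 1: max=5/2, min=2, spread=1/2
Step 2: max=123/50, min=2, spread=23/50
  -> spread < 1/2 first at step 2
Step 3: max=5611/2400, min=413/200, spread=131/480
Step 4: max=49751/21600, min=7591/3600, spread=841/4320
Step 5: max=19822051/8640000, min=1533373/720000, spread=56863/345600
Step 6: max=177054341/77760000, min=13949543/6480000, spread=386393/3110400
Step 7: max=70601723131/31104000000, min=5604358813/2592000000, spread=26795339/248832000
Step 8: max=4216295714129/1866240000000, min=338126149667/155520000000, spread=254051069/2985984000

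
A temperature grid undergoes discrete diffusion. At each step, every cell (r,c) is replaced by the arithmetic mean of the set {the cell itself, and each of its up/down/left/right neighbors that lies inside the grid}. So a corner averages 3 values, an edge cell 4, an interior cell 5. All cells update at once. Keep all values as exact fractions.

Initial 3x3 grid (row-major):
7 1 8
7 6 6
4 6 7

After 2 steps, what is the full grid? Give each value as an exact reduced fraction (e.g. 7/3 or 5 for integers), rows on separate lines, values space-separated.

After step 1:
  5 11/2 5
  6 26/5 27/4
  17/3 23/4 19/3
After step 2:
  11/2 207/40 23/4
  82/15 146/25 1397/240
  209/36 459/80 113/18

Answer: 11/2 207/40 23/4
82/15 146/25 1397/240
209/36 459/80 113/18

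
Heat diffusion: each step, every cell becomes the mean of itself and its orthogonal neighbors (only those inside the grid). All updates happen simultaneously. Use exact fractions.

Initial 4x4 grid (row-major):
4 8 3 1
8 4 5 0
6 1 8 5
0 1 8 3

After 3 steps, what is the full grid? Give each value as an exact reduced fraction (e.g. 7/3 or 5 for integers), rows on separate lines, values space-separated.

After step 1:
  20/3 19/4 17/4 4/3
  11/2 26/5 4 11/4
  15/4 4 27/5 4
  7/3 5/2 5 16/3
After step 2:
  203/36 313/60 43/12 25/9
  1267/240 469/100 108/25 145/48
  187/48 417/100 112/25 1049/240
  103/36 83/24 547/120 43/9
After step 3:
  11617/2160 1076/225 3577/900 1351/432
  35107/7200 28411/6000 24113/6000 26081/7200
  29171/7200 24833/6000 26279/6000 29969/7200
  1471/432 13543/3600 15547/3600 9869/2160

Answer: 11617/2160 1076/225 3577/900 1351/432
35107/7200 28411/6000 24113/6000 26081/7200
29171/7200 24833/6000 26279/6000 29969/7200
1471/432 13543/3600 15547/3600 9869/2160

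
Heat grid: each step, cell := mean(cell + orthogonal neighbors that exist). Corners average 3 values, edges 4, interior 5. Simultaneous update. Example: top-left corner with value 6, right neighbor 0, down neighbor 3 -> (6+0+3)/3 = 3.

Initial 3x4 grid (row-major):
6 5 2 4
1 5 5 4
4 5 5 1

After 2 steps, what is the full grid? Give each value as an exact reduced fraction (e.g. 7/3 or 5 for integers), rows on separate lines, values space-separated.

Answer: 25/6 167/40 481/120 65/18
233/60 433/100 199/50 431/120
145/36 977/240 977/240 65/18

Derivation:
After step 1:
  4 9/2 4 10/3
  4 21/5 21/5 7/2
  10/3 19/4 4 10/3
After step 2:
  25/6 167/40 481/120 65/18
  233/60 433/100 199/50 431/120
  145/36 977/240 977/240 65/18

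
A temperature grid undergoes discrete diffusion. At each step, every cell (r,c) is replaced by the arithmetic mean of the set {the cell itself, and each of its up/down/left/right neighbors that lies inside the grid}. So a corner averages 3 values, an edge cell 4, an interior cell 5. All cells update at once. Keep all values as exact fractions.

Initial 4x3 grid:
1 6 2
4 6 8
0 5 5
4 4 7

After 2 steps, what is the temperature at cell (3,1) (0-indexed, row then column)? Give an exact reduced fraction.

Answer: 17/4

Derivation:
Step 1: cell (3,1) = 5
Step 2: cell (3,1) = 17/4
Full grid after step 2:
  61/18 371/80 43/9
  58/15 431/100 679/120
  19/6 243/50 125/24
  131/36 17/4 199/36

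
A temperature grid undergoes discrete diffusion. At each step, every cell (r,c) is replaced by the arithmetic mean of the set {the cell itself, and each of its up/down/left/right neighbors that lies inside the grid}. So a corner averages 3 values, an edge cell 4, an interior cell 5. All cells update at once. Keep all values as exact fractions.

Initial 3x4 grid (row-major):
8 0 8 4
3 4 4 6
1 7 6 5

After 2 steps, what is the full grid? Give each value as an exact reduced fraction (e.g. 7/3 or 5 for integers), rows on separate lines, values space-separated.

After step 1:
  11/3 5 4 6
  4 18/5 28/5 19/4
  11/3 9/2 11/2 17/3
After step 2:
  38/9 61/15 103/20 59/12
  56/15 227/50 469/100 1321/240
  73/18 259/60 319/60 191/36

Answer: 38/9 61/15 103/20 59/12
56/15 227/50 469/100 1321/240
73/18 259/60 319/60 191/36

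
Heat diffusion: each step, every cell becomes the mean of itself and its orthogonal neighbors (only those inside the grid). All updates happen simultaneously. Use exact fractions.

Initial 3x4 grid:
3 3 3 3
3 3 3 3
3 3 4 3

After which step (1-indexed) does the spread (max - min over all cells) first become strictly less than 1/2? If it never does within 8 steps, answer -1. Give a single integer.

Answer: 1

Derivation:
Step 1: max=10/3, min=3, spread=1/3
  -> spread < 1/2 first at step 1
Step 2: max=391/120, min=3, spread=31/120
Step 3: max=3451/1080, min=3, spread=211/1080
Step 4: max=340897/108000, min=5447/1800, spread=14077/108000
Step 5: max=3056407/972000, min=327683/108000, spread=5363/48600
Step 6: max=91220809/29160000, min=182869/60000, spread=93859/1166400
Step 7: max=5459074481/1749600000, min=296936467/97200000, spread=4568723/69984000
Step 8: max=326708435629/104976000000, min=8929618889/2916000000, spread=8387449/167961600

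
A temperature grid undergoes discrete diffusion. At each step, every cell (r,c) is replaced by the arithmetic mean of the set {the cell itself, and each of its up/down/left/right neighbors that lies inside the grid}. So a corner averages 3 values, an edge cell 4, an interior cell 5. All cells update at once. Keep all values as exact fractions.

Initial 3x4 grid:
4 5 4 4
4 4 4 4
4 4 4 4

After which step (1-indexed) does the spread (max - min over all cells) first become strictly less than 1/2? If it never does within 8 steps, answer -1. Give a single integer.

Step 1: max=13/3, min=4, spread=1/3
  -> spread < 1/2 first at step 1
Step 2: max=511/120, min=4, spread=31/120
Step 3: max=4531/1080, min=4, spread=211/1080
Step 4: max=448897/108000, min=7247/1800, spread=14077/108000
Step 5: max=4028407/972000, min=435683/108000, spread=5363/48600
Step 6: max=120380809/29160000, min=242869/60000, spread=93859/1166400
Step 7: max=7208674481/1749600000, min=394136467/97200000, spread=4568723/69984000
Step 8: max=431684435629/104976000000, min=11845618889/2916000000, spread=8387449/167961600

Answer: 1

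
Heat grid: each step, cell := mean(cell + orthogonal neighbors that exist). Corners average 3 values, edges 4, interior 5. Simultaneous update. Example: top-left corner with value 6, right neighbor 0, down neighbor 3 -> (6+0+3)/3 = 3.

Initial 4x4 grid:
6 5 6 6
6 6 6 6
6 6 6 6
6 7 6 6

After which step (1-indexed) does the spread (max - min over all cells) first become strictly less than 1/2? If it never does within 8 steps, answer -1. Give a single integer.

Step 1: max=19/3, min=17/3, spread=2/3
Step 2: max=751/120, min=689/120, spread=31/60
Step 3: max=6691/1080, min=6269/1080, spread=211/540
  -> spread < 1/2 first at step 3
Step 4: max=663871/108000, min=632129/108000, spread=15871/54000
Step 5: max=5947891/972000, min=5716109/972000, spread=115891/486000
Step 6: max=592432711/97200000, min=573967289/97200000, spread=9232711/48600000
Step 7: max=5315959531/874800000, min=5181640469/874800000, spread=67159531/437400000
Step 8: max=530500197151/87480000000, min=519259802849/87480000000, spread=5620197151/43740000000

Answer: 3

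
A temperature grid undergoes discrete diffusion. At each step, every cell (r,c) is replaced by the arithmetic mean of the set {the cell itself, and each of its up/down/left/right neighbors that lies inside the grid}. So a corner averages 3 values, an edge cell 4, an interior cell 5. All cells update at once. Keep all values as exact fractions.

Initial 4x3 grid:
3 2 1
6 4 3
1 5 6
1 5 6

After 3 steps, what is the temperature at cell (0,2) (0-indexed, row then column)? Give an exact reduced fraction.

Step 1: cell (0,2) = 2
Step 2: cell (0,2) = 8/3
Step 3: cell (0,2) = 28/9
Full grid after step 3:
  1421/432 22447/7200 28/9
  24637/7200 21541/6000 4327/1200
  25817/7200 3941/1000 3899/900
  482/135 6601/1600 9847/2160

Answer: 28/9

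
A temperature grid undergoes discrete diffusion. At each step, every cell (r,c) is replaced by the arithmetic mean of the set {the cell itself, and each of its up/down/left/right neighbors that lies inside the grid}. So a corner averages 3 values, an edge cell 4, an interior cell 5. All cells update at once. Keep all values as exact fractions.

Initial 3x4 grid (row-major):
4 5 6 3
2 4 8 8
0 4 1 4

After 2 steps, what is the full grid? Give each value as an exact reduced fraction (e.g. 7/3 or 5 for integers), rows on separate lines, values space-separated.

Answer: 131/36 1111/240 1279/240 203/36
383/120 39/10 51/10 423/80
9/4 131/40 487/120 43/9

Derivation:
After step 1:
  11/3 19/4 11/2 17/3
  5/2 23/5 27/5 23/4
  2 9/4 17/4 13/3
After step 2:
  131/36 1111/240 1279/240 203/36
  383/120 39/10 51/10 423/80
  9/4 131/40 487/120 43/9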